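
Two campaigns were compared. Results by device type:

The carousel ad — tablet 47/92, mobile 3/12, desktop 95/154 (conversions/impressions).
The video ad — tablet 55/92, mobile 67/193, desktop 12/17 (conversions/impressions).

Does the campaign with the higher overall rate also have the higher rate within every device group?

Tablet: the carousel ad 47/92 = 51.1%, the video ad 55/92 = 59.8% → the video ad
Mobile: the carousel ad 3/12 = 25.0%, the video ad 67/193 = 34.7% → the video ad
Desktop: the carousel ad 95/154 = 61.7%, the video ad 12/17 = 70.6% → the video ad
Overall: the carousel ad 145/258 = 56.2%, the video ad 134/302 = 44.4% → the carousel ad
The video ad wins each device group but the carousel ad wins overall — the comparison reverses. The video ad's impressions skew toward mobile, which has a lower base rate.

No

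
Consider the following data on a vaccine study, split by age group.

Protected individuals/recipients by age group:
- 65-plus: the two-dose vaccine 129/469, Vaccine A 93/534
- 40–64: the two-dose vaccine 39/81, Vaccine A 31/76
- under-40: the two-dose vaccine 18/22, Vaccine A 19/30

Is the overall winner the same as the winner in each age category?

65-plus: the two-dose vaccine 129/469 = 27.5%, Vaccine A 93/534 = 17.4% → the two-dose vaccine
40–64: the two-dose vaccine 39/81 = 48.1%, Vaccine A 31/76 = 40.8% → the two-dose vaccine
Under-40: the two-dose vaccine 18/22 = 81.8%, Vaccine A 19/30 = 63.3% → the two-dose vaccine
Overall: the two-dose vaccine 186/572 = 32.5%, Vaccine A 143/640 = 22.3% → the two-dose vaccine
The two-dose vaccine wins overall and in every age group — no reversal.

Yes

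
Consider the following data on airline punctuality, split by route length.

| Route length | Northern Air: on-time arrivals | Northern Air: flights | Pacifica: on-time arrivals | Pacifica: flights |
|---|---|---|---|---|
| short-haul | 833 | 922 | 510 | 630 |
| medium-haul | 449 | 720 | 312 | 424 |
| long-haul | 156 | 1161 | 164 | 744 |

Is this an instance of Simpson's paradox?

Short-haul: Northern Air 833/922 = 90.3%, Pacifica 510/630 = 81.0% → Northern Air
Medium-haul: Northern Air 449/720 = 62.4%, Pacifica 312/424 = 73.6% → Pacifica
Long-haul: Northern Air 156/1161 = 13.4%, Pacifica 164/744 = 22.0% → Pacifica
Overall: Northern Air 1438/2803 = 51.3%, Pacifica 986/1798 = 54.8% → Pacifica
Neither sweeps: Northern Air wins 1 of 3 groups, Pacifica wins 2. Pacifica wins overall but not every group — no Simpson reversal.

No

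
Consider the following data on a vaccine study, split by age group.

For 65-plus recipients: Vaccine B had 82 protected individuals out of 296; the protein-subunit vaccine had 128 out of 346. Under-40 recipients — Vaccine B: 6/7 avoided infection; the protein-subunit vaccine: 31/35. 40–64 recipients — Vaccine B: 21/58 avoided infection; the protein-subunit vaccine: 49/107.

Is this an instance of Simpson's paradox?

65-plus: Vaccine B 82/296 = 27.7%, the protein-subunit vaccine 128/346 = 37.0% → the protein-subunit vaccine
Under-40: Vaccine B 6/7 = 85.7%, the protein-subunit vaccine 31/35 = 88.6% → the protein-subunit vaccine
40–64: Vaccine B 21/58 = 36.2%, the protein-subunit vaccine 49/107 = 45.8% → the protein-subunit vaccine
Overall: Vaccine B 109/361 = 30.2%, the protein-subunit vaccine 208/488 = 42.6% → the protein-subunit vaccine
The protein-subunit vaccine wins overall and in every age group — no reversal.

No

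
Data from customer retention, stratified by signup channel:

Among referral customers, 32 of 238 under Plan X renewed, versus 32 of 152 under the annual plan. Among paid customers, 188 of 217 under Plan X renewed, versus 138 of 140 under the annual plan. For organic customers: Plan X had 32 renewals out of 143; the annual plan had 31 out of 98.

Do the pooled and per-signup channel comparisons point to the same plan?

Referral: Plan X 32/238 = 13.4%, the annual plan 32/152 = 21.1% → the annual plan
Paid: Plan X 188/217 = 86.6%, the annual plan 138/140 = 98.6% → the annual plan
Organic: Plan X 32/143 = 22.4%, the annual plan 31/98 = 31.6% → the annual plan
Overall: Plan X 252/598 = 42.1%, the annual plan 201/390 = 51.5% → the annual plan
The annual plan wins overall and in every signup group — no reversal.

Yes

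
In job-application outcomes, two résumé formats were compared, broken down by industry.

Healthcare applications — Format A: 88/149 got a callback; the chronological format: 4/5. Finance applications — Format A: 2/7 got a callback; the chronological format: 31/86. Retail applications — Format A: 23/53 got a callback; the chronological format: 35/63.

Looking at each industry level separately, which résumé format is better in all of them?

the chronological format

Healthcare: Format A 88/149 = 59.1%, the chronological format 4/5 = 80.0% → the chronological format
Finance: Format A 2/7 = 28.6%, the chronological format 31/86 = 36.0% → the chronological format
Retail: Format A 23/53 = 43.4%, the chronological format 35/63 = 55.6% → the chronological format
The chronological format has the higher rate in all 3 groups.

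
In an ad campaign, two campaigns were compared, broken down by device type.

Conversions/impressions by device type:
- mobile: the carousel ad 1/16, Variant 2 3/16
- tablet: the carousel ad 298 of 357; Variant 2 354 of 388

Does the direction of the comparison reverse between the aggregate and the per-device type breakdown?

No

Mobile: the carousel ad 1/16 = 6.2%, Variant 2 3/16 = 18.8% → Variant 2
Tablet: the carousel ad 298/357 = 83.5%, Variant 2 354/388 = 91.2% → Variant 2
Overall: the carousel ad 299/373 = 80.2%, Variant 2 357/404 = 88.4% → Variant 2
Variant 2 wins overall and in every device group — no reversal.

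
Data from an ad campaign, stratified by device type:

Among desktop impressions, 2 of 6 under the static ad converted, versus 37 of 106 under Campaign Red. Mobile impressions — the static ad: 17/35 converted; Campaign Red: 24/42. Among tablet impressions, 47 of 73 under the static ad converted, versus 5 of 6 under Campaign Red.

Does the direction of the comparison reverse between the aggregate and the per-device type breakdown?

Desktop: the static ad 2/6 = 33.3%, Campaign Red 37/106 = 34.9% → Campaign Red
Mobile: the static ad 17/35 = 48.6%, Campaign Red 24/42 = 57.1% → Campaign Red
Tablet: the static ad 47/73 = 64.4%, Campaign Red 5/6 = 83.3% → Campaign Red
Overall: the static ad 66/114 = 57.9%, Campaign Red 66/154 = 42.9% → the static ad
Campaign Red wins each device group but the static ad wins overall — the comparison reverses. Campaign Red's impressions skew toward desktop, which has a lower base rate.

Yes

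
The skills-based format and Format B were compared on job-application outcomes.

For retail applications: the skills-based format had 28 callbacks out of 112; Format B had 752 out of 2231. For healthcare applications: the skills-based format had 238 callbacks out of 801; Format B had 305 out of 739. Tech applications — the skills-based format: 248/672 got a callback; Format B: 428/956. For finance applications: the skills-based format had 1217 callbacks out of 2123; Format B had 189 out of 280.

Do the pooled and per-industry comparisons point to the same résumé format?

Retail: the skills-based format 28/112 = 25.0%, Format B 752/2231 = 33.7% → Format B
Healthcare: the skills-based format 238/801 = 29.7%, Format B 305/739 = 41.3% → Format B
Tech: the skills-based format 248/672 = 36.9%, Format B 428/956 = 44.8% → Format B
Finance: the skills-based format 1217/2123 = 57.3%, Format B 189/280 = 67.5% → Format B
Overall: the skills-based format 1731/3708 = 46.7%, Format B 1674/4206 = 39.8% → the skills-based format
Format B wins each industry group but the skills-based format wins overall — the comparison reverses. Format B's applications skew toward retail, which has a lower base rate.

No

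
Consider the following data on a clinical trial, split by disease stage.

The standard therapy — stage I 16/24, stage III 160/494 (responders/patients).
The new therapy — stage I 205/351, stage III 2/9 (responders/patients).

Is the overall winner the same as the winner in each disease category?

No

Stage I: the standard therapy 16/24 = 66.7%, the new therapy 205/351 = 58.4% → the standard therapy
Stage III: the standard therapy 160/494 = 32.4%, the new therapy 2/9 = 22.2% → the standard therapy
Overall: the standard therapy 176/518 = 34.0%, the new therapy 207/360 = 57.5% → the new therapy
The standard therapy wins each disease group but the new therapy wins overall — the comparison reverses. The standard therapy's patients skew toward stage III, which has a lower base rate.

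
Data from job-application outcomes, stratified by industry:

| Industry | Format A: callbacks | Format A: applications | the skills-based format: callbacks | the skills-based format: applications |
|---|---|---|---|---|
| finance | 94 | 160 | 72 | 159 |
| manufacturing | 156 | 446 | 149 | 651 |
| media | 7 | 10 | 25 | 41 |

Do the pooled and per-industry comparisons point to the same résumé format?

Finance: Format A 94/160 = 58.8%, the skills-based format 72/159 = 45.3% → Format A
Manufacturing: Format A 156/446 = 35.0%, the skills-based format 149/651 = 22.9% → Format A
Media: Format A 7/10 = 70.0%, the skills-based format 25/41 = 61.0% → Format A
Overall: Format A 257/616 = 41.7%, the skills-based format 246/851 = 28.9% → Format A
Format A wins overall and in every industry group — no reversal.

Yes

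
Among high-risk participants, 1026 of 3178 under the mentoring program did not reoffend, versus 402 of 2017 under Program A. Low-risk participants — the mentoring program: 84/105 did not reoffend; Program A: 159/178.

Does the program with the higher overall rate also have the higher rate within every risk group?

High-risk: the mentoring program 1026/3178 = 32.3%, Program A 402/2017 = 19.9% → the mentoring program
Low-risk: the mentoring program 84/105 = 80.0%, Program A 159/178 = 89.3% → Program A
Overall: the mentoring program 1110/3283 = 33.8%, Program A 561/2195 = 25.6% → the mentoring program
Neither sweeps: the mentoring program wins 1 of 2 groups, Program A wins 1. The mentoring program wins overall but not every group — no Simpson reversal.

No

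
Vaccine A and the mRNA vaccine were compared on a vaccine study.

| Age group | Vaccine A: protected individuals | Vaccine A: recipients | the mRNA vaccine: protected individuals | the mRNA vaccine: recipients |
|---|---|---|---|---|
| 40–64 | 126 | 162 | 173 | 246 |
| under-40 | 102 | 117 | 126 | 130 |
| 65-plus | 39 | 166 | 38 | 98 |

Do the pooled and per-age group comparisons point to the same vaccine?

No

40–64: Vaccine A 126/162 = 77.8%, the mRNA vaccine 173/246 = 70.3% → Vaccine A
Under-40: Vaccine A 102/117 = 87.2%, the mRNA vaccine 126/130 = 96.9% → the mRNA vaccine
65-plus: Vaccine A 39/166 = 23.5%, the mRNA vaccine 38/98 = 38.8% → the mRNA vaccine
Overall: Vaccine A 267/445 = 60.0%, the mRNA vaccine 337/474 = 71.1% → the mRNA vaccine
Neither sweeps: Vaccine A wins 1 of 3 groups, the mRNA vaccine wins 2. The mRNA vaccine wins overall but not every group — no Simpson reversal.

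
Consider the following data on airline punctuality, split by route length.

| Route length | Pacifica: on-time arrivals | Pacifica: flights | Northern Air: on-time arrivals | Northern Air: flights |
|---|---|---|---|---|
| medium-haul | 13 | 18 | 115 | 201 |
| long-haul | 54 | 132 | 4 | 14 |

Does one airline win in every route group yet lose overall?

Medium-haul: Pacifica 13/18 = 72.2%, Northern Air 115/201 = 57.2% → Pacifica
Long-haul: Pacifica 54/132 = 40.9%, Northern Air 4/14 = 28.6% → Pacifica
Overall: Pacifica 67/150 = 44.7%, Northern Air 119/215 = 55.3% → Northern Air
Pacifica wins each route group but Northern Air wins overall — the comparison reverses. Pacifica's flights skew toward long-haul, which has a lower base rate.

Yes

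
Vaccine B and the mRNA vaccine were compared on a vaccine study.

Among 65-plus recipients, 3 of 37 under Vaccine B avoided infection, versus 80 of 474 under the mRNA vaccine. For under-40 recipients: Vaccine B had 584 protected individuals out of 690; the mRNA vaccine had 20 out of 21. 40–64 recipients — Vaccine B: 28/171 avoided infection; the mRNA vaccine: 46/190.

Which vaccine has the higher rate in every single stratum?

the mRNA vaccine

65-plus: Vaccine B 3/37 = 8.1%, the mRNA vaccine 80/474 = 16.9% → the mRNA vaccine
Under-40: Vaccine B 584/690 = 84.6%, the mRNA vaccine 20/21 = 95.2% → the mRNA vaccine
40–64: Vaccine B 28/171 = 16.4%, the mRNA vaccine 46/190 = 24.2% → the mRNA vaccine
The mRNA vaccine has the higher rate in all 3 groups.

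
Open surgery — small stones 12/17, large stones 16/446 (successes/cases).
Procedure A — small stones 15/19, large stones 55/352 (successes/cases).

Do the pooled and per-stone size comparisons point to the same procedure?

Small stones: open surgery 12/17 = 70.6%, Procedure A 15/19 = 78.9% → Procedure A
Large stones: open surgery 16/446 = 3.6%, Procedure A 55/352 = 15.6% → Procedure A
Overall: open surgery 28/463 = 6.0%, Procedure A 70/371 = 18.9% → Procedure A
Procedure A wins overall and in every stone group — no reversal.

Yes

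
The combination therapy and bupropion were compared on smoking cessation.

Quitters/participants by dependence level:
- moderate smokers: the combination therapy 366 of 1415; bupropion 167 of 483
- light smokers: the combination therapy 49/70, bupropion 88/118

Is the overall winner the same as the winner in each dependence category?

Yes

Moderate smokers: the combination therapy 366/1415 = 25.9%, bupropion 167/483 = 34.6% → bupropion
Light smokers: the combination therapy 49/70 = 70.0%, bupropion 88/118 = 74.6% → bupropion
Overall: the combination therapy 415/1485 = 27.9%, bupropion 255/601 = 42.4% → bupropion
Bupropion wins overall and in every dependence group — no reversal.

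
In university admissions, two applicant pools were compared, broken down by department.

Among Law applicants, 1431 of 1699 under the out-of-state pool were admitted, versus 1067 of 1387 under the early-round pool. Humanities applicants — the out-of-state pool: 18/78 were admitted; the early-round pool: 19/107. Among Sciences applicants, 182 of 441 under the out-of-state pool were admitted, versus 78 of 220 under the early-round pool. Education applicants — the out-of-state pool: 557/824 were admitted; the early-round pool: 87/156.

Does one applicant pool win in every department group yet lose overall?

No

Law: the out-of-state pool 1431/1699 = 84.2%, the early-round pool 1067/1387 = 76.9% → the out-of-state pool
Humanities: the out-of-state pool 18/78 = 23.1%, the early-round pool 19/107 = 17.8% → the out-of-state pool
Sciences: the out-of-state pool 182/441 = 41.3%, the early-round pool 78/220 = 35.5% → the out-of-state pool
Education: the out-of-state pool 557/824 = 67.6%, the early-round pool 87/156 = 55.8% → the out-of-state pool
Overall: the out-of-state pool 2188/3042 = 71.9%, the early-round pool 1251/1870 = 66.9% → the out-of-state pool
The out-of-state pool wins overall and in every department group — no reversal.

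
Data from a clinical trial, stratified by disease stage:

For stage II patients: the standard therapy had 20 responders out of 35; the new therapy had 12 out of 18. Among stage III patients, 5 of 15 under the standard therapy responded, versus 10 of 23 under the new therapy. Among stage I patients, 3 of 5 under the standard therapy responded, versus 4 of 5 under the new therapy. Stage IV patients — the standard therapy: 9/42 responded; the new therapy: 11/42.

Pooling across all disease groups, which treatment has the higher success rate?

the new therapy

Stage II: the standard therapy 20/35 = 57.1%, the new therapy 12/18 = 66.7% → the new therapy
Stage III: the standard therapy 5/15 = 33.3%, the new therapy 10/23 = 43.5% → the new therapy
Stage I: the standard therapy 3/5 = 60.0%, the new therapy 4/5 = 80.0% → the new therapy
Stage IV: the standard therapy 9/42 = 21.4%, the new therapy 11/42 = 26.2% → the new therapy
Overall: the standard therapy 37/97 = 38.1%, the new therapy 37/88 = 42.0% → the new therapy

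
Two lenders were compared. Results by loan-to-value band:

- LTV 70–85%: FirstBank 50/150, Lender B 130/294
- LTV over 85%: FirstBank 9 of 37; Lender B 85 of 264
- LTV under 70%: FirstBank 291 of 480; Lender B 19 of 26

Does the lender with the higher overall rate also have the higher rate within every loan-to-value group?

No

LTV 70–85%: FirstBank 50/150 = 33.3%, Lender B 130/294 = 44.2% → Lender B
LTV over 85%: FirstBank 9/37 = 24.3%, Lender B 85/264 = 32.2% → Lender B
LTV under 70%: FirstBank 291/480 = 60.6%, Lender B 19/26 = 73.1% → Lender B
Overall: FirstBank 350/667 = 52.5%, Lender B 234/584 = 40.1% → FirstBank
Lender B wins each loan-to-value group but FirstBank wins overall — the comparison reverses. Lender B's loans skew toward LTV over 85%, which has a lower base rate.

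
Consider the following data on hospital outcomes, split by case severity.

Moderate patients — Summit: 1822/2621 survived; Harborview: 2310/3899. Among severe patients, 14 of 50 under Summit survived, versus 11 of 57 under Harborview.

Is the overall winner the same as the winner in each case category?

Moderate: Summit 1822/2621 = 69.5%, Harborview 2310/3899 = 59.2% → Summit
Severe: Summit 14/50 = 28.0%, Harborview 11/57 = 19.3% → Summit
Overall: Summit 1836/2671 = 68.7%, Harborview 2321/3956 = 58.7% → Summit
Summit wins overall and in every case group — no reversal.

Yes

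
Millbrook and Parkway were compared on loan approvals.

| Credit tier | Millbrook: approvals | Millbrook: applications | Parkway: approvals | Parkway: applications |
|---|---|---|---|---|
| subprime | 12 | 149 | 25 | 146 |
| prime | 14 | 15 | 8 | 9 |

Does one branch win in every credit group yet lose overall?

Subprime: Millbrook 12/149 = 8.1%, Parkway 25/146 = 17.1% → Parkway
Prime: Millbrook 14/15 = 93.3%, Parkway 8/9 = 88.9% → Millbrook
Overall: Millbrook 26/164 = 15.9%, Parkway 33/155 = 21.3% → Parkway
Neither sweeps: Millbrook wins 1 of 2 groups, Parkway wins 1. Parkway wins overall but not every group — no Simpson reversal.

No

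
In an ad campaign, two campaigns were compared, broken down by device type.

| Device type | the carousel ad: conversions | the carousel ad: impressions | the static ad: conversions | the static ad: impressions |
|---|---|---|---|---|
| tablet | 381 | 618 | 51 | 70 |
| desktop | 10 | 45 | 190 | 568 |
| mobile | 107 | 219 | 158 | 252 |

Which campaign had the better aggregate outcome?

the carousel ad

Tablet: the carousel ad 381/618 = 61.7%, the static ad 51/70 = 72.9% → the static ad
Desktop: the carousel ad 10/45 = 22.2%, the static ad 190/568 = 33.5% → the static ad
Mobile: the carousel ad 107/219 = 48.9%, the static ad 158/252 = 62.7% → the static ad
Overall: the carousel ad 498/882 = 56.5%, the static ad 399/890 = 44.8% → the carousel ad
(The static ad wins every device group but the carousel ad wins overall — the static ad's impressions skew toward the low-rate desktop group.)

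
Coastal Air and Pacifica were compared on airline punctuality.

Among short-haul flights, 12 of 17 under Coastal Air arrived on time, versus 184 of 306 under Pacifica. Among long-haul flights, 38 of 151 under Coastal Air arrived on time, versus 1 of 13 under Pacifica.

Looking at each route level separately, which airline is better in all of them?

Coastal Air

Short-haul: Coastal Air 12/17 = 70.6%, Pacifica 184/306 = 60.1% → Coastal Air
Long-haul: Coastal Air 38/151 = 25.2%, Pacifica 1/13 = 7.7% → Coastal Air
Coastal Air has the higher rate in both groups.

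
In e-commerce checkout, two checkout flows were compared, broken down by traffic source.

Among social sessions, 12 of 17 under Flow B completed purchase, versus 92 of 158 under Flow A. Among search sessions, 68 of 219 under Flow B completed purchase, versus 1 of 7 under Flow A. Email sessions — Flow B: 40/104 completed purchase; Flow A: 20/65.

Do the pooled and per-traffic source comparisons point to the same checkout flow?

Social: Flow B 12/17 = 70.6%, Flow A 92/158 = 58.2% → Flow B
Search: Flow B 68/219 = 31.1%, Flow A 1/7 = 14.3% → Flow B
Email: Flow B 40/104 = 38.5%, Flow A 20/65 = 30.8% → Flow B
Overall: Flow B 120/340 = 35.3%, Flow A 113/230 = 49.1% → Flow A
Flow B wins each traffic group but Flow A wins overall — the comparison reverses. Flow B's sessions skew toward search, which has a lower base rate.

No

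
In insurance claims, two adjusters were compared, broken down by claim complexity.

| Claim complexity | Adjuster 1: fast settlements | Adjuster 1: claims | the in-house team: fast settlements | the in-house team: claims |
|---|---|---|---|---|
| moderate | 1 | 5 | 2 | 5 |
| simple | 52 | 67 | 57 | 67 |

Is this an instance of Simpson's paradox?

No

Moderate: Adjuster 1 1/5 = 20.0%, the in-house team 2/5 = 40.0% → the in-house team
Simple: Adjuster 1 52/67 = 77.6%, the in-house team 57/67 = 85.1% → the in-house team
Overall: Adjuster 1 53/72 = 73.6%, the in-house team 59/72 = 81.9% → the in-house team
The in-house team wins overall and in every claim group — no reversal.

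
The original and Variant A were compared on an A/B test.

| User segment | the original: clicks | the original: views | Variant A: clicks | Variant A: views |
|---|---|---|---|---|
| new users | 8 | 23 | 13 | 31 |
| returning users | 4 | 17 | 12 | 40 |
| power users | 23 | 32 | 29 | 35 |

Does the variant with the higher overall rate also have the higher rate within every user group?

Yes

New users: the original 8/23 = 34.8%, Variant A 13/31 = 41.9% → Variant A
Returning users: the original 4/17 = 23.5%, Variant A 12/40 = 30.0% → Variant A
Power users: the original 23/32 = 71.9%, Variant A 29/35 = 82.9% → Variant A
Overall: the original 35/72 = 48.6%, Variant A 54/106 = 50.9% → Variant A
Variant A wins overall and in every user group — no reversal.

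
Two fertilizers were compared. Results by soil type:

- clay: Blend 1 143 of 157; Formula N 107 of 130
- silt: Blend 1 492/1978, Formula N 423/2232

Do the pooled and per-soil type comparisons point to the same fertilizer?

Yes

Clay: Blend 1 143/157 = 91.1%, Formula N 107/130 = 82.3% → Blend 1
Silt: Blend 1 492/1978 = 24.9%, Formula N 423/2232 = 19.0% → Blend 1
Overall: Blend 1 635/2135 = 29.7%, Formula N 530/2362 = 22.4% → Blend 1
Blend 1 wins overall and in every soil group — no reversal.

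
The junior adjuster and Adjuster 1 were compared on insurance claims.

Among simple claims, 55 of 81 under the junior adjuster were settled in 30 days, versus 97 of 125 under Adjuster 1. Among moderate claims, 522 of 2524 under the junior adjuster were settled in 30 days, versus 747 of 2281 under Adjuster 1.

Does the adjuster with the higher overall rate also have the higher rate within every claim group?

Yes

Simple: the junior adjuster 55/81 = 67.9%, Adjuster 1 97/125 = 77.6% → Adjuster 1
Moderate: the junior adjuster 522/2524 = 20.7%, Adjuster 1 747/2281 = 32.7% → Adjuster 1
Overall: the junior adjuster 577/2605 = 22.1%, Adjuster 1 844/2406 = 35.1% → Adjuster 1
Adjuster 1 wins overall and in every claim group — no reversal.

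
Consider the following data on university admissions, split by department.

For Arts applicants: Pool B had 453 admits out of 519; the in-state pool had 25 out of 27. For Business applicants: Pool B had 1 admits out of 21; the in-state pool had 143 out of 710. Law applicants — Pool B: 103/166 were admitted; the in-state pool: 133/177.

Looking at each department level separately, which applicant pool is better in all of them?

Arts: Pool B 453/519 = 87.3%, the in-state pool 25/27 = 92.6% → the in-state pool
Business: Pool B 1/21 = 4.8%, the in-state pool 143/710 = 20.1% → the in-state pool
Law: Pool B 103/166 = 62.0%, the in-state pool 133/177 = 75.1% → the in-state pool
The in-state pool has the higher rate in all 3 groups.

the in-state pool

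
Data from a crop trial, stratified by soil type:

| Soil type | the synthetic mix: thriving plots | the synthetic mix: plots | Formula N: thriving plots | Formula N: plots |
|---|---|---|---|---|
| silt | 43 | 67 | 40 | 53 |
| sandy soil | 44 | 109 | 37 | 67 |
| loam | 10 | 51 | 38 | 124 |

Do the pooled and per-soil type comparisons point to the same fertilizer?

Silt: the synthetic mix 43/67 = 64.2%, Formula N 40/53 = 75.5% → Formula N
Sandy soil: the synthetic mix 44/109 = 40.4%, Formula N 37/67 = 55.2% → Formula N
Loam: the synthetic mix 10/51 = 19.6%, Formula N 38/124 = 30.6% → Formula N
Overall: the synthetic mix 97/227 = 42.7%, Formula N 115/244 = 47.1% → Formula N
Formula N wins overall and in every soil group — no reversal.

Yes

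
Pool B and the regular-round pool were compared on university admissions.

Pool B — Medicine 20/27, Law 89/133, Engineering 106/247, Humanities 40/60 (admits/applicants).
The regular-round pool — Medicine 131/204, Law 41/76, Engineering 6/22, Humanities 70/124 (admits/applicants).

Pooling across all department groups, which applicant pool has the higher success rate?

the regular-round pool

Medicine: Pool B 20/27 = 74.1%, the regular-round pool 131/204 = 64.2% → Pool B
Law: Pool B 89/133 = 66.9%, the regular-round pool 41/76 = 53.9% → Pool B
Engineering: Pool B 106/247 = 42.9%, the regular-round pool 6/22 = 27.3% → Pool B
Humanities: Pool B 40/60 = 66.7%, the regular-round pool 70/124 = 56.5% → Pool B
Overall: Pool B 255/467 = 54.6%, the regular-round pool 248/426 = 58.2% → the regular-round pool
(Pool B wins every department group but the regular-round pool wins overall — Pool B's applicants skew toward the low-rate Engineering group.)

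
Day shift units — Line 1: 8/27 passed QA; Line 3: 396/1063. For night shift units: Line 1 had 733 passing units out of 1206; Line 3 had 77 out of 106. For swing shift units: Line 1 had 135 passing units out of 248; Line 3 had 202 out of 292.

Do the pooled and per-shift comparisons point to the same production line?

No

Day shift: Line 1 8/27 = 29.6%, Line 3 396/1063 = 37.3% → Line 3
Night shift: Line 1 733/1206 = 60.8%, Line 3 77/106 = 72.6% → Line 3
Swing shift: Line 1 135/248 = 54.4%, Line 3 202/292 = 69.2% → Line 3
Overall: Line 1 876/1481 = 59.1%, Line 3 675/1461 = 46.2% → Line 1
Line 3 wins each shift group but Line 1 wins overall — the comparison reverses. Line 3's units skew toward day shift, which has a lower base rate.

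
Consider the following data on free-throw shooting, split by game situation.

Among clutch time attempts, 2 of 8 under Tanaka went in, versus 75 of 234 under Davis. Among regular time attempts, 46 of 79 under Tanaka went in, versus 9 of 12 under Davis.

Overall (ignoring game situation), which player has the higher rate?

Tanaka

Clutch time: Tanaka 2/8 = 25.0%, Davis 75/234 = 32.1% → Davis
Regular time: Tanaka 46/79 = 58.2%, Davis 9/12 = 75.0% → Davis
Overall: Tanaka 48/87 = 55.2%, Davis 84/246 = 34.1% → Tanaka
(Davis wins every game group but Tanaka wins overall — Davis's attempts skew toward the low-rate clutch time group.)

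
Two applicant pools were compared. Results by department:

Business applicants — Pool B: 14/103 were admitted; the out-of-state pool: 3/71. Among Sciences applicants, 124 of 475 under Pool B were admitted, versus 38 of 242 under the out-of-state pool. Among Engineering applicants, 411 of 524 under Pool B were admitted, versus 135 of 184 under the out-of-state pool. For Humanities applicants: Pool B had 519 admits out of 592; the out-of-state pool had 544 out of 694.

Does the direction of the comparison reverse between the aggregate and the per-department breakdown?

Business: Pool B 14/103 = 13.6%, the out-of-state pool 3/71 = 4.2% → Pool B
Sciences: Pool B 124/475 = 26.1%, the out-of-state pool 38/242 = 15.7% → Pool B
Engineering: Pool B 411/524 = 78.4%, the out-of-state pool 135/184 = 73.4% → Pool B
Humanities: Pool B 519/592 = 87.7%, the out-of-state pool 544/694 = 78.4% → Pool B
Overall: Pool B 1068/1694 = 63.0%, the out-of-state pool 720/1191 = 60.5% → Pool B
Pool B wins overall and in every department group — no reversal.

No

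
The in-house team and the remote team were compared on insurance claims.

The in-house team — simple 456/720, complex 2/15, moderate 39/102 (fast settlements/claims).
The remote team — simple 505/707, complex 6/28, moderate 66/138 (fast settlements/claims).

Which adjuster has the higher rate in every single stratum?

the remote team

Simple: the in-house team 456/720 = 63.3%, the remote team 505/707 = 71.4% → the remote team
Complex: the in-house team 2/15 = 13.3%, the remote team 6/28 = 21.4% → the remote team
Moderate: the in-house team 39/102 = 38.2%, the remote team 66/138 = 47.8% → the remote team
The remote team has the higher rate in all 3 groups.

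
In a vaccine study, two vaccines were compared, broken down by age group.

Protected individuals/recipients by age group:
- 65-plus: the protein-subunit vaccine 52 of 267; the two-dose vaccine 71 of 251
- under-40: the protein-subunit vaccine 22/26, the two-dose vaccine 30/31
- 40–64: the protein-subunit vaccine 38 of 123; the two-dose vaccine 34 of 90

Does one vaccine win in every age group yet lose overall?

No

65-plus: the protein-subunit vaccine 52/267 = 19.5%, the two-dose vaccine 71/251 = 28.3% → the two-dose vaccine
Under-40: the protein-subunit vaccine 22/26 = 84.6%, the two-dose vaccine 30/31 = 96.8% → the two-dose vaccine
40–64: the protein-subunit vaccine 38/123 = 30.9%, the two-dose vaccine 34/90 = 37.8% → the two-dose vaccine
Overall: the protein-subunit vaccine 112/416 = 26.9%, the two-dose vaccine 135/372 = 36.3% → the two-dose vaccine
The two-dose vaccine wins overall and in every age group — no reversal.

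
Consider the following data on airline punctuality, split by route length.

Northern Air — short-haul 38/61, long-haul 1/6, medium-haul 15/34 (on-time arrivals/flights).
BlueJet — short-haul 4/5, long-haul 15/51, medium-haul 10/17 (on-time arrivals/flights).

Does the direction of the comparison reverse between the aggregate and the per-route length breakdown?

Short-haul: Northern Air 38/61 = 62.3%, BlueJet 4/5 = 80.0% → BlueJet
Long-haul: Northern Air 1/6 = 16.7%, BlueJet 15/51 = 29.4% → BlueJet
Medium-haul: Northern Air 15/34 = 44.1%, BlueJet 10/17 = 58.8% → BlueJet
Overall: Northern Air 54/101 = 53.5%, BlueJet 29/73 = 39.7% → Northern Air
BlueJet wins each route group but Northern Air wins overall — the comparison reverses. BlueJet's flights skew toward long-haul, which has a lower base rate.

Yes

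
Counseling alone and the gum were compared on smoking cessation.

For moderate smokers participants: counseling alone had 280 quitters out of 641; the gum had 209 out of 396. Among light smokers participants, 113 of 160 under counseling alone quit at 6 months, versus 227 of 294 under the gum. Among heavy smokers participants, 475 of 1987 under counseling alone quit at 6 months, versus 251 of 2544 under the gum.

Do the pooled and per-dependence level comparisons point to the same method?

No

Moderate smokers: counseling alone 280/641 = 43.7%, the gum 209/396 = 52.8% → the gum
Light smokers: counseling alone 113/160 = 70.6%, the gum 227/294 = 77.2% → the gum
Heavy smokers: counseling alone 475/1987 = 23.9%, the gum 251/2544 = 9.9% → counseling alone
Overall: counseling alone 868/2788 = 31.1%, the gum 687/3234 = 21.2% → counseling alone
Neither sweeps: counseling alone wins 1 of 3 groups, the gum wins 2. Counseling alone wins overall but not every group — no Simpson reversal.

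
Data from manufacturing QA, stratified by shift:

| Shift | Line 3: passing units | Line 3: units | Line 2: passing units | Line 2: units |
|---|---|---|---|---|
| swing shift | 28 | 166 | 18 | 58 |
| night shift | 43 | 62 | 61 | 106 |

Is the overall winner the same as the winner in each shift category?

Swing shift: Line 3 28/166 = 16.9%, Line 2 18/58 = 31.0% → Line 2
Night shift: Line 3 43/62 = 69.4%, Line 2 61/106 = 57.5% → Line 3
Overall: Line 3 71/228 = 31.1%, Line 2 79/164 = 48.2% → Line 2
Neither sweeps: Line 3 wins 1 of 2 groups, Line 2 wins 1. Line 2 wins overall but not every group — no Simpson reversal.

No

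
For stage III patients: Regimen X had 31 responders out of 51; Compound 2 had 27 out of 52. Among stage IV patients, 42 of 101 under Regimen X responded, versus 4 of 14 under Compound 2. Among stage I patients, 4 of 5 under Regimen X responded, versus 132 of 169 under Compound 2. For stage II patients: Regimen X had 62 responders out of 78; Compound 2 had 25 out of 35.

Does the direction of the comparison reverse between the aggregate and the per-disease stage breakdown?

Yes

Stage III: Regimen X 31/51 = 60.8%, Compound 2 27/52 = 51.9% → Regimen X
Stage IV: Regimen X 42/101 = 41.6%, Compound 2 4/14 = 28.6% → Regimen X
Stage I: Regimen X 4/5 = 80.0%, Compound 2 132/169 = 78.1% → Regimen X
Stage II: Regimen X 62/78 = 79.5%, Compound 2 25/35 = 71.4% → Regimen X
Overall: Regimen X 139/235 = 59.1%, Compound 2 188/270 = 69.6% → Compound 2
Regimen X wins each disease group but Compound 2 wins overall — the comparison reverses. Regimen X's patients skew toward stage IV, which has a lower base rate.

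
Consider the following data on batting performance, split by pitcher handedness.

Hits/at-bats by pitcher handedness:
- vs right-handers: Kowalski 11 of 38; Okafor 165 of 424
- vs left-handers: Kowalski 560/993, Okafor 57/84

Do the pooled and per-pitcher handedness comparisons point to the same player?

No

Vs right-handers: Kowalski 11/38 = 28.9%, Okafor 165/424 = 38.9% → Okafor
Vs left-handers: Kowalski 560/993 = 56.4%, Okafor 57/84 = 67.9% → Okafor
Overall: Kowalski 571/1031 = 55.4%, Okafor 222/508 = 43.7% → Kowalski
Okafor wins each pitcher group but Kowalski wins overall — the comparison reverses. Okafor's at-bats skew toward vs right-handers, which has a lower base rate.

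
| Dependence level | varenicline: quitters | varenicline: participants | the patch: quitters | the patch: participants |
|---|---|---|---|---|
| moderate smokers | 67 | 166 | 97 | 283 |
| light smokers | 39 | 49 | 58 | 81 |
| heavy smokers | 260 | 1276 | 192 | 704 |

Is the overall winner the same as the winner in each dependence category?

Moderate smokers: varenicline 67/166 = 40.4%, the patch 97/283 = 34.3% → varenicline
Light smokers: varenicline 39/49 = 79.6%, the patch 58/81 = 71.6% → varenicline
Heavy smokers: varenicline 260/1276 = 20.4%, the patch 192/704 = 27.3% → the patch
Overall: varenicline 366/1491 = 24.5%, the patch 347/1068 = 32.5% → the patch
Neither sweeps: varenicline wins 2 of 3 groups, the patch wins 1. The patch wins overall but not every group — no Simpson reversal.

No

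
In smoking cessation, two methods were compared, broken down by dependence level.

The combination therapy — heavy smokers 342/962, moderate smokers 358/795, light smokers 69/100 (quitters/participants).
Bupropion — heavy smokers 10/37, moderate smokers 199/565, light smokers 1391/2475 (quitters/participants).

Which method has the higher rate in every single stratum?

the combination therapy

Heavy smokers: the combination therapy 342/962 = 35.6%, bupropion 10/37 = 27.0% → the combination therapy
Moderate smokers: the combination therapy 358/795 = 45.0%, bupropion 199/565 = 35.2% → the combination therapy
Light smokers: the combination therapy 69/100 = 69.0%, bupropion 1391/2475 = 56.2% → the combination therapy
The combination therapy has the higher rate in all 3 groups.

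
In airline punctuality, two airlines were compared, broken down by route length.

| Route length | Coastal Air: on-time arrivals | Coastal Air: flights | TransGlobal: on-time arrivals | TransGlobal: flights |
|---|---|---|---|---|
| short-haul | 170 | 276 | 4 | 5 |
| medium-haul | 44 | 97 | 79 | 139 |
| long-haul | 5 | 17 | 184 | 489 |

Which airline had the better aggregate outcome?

Short-haul: Coastal Air 170/276 = 61.6%, TransGlobal 4/5 = 80.0% → TransGlobal
Medium-haul: Coastal Air 44/97 = 45.4%, TransGlobal 79/139 = 56.8% → TransGlobal
Long-haul: Coastal Air 5/17 = 29.4%, TransGlobal 184/489 = 37.6% → TransGlobal
Overall: Coastal Air 219/390 = 56.2%, TransGlobal 267/633 = 42.2% → Coastal Air
(TransGlobal wins every route group but Coastal Air wins overall — TransGlobal's flights skew toward the low-rate long-haul group.)

Coastal Air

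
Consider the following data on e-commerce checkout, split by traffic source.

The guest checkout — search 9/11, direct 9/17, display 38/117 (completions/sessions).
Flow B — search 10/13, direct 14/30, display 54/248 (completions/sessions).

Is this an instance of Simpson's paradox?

Search: the guest checkout 9/11 = 81.8%, Flow B 10/13 = 76.9% → the guest checkout
Direct: the guest checkout 9/17 = 52.9%, Flow B 14/30 = 46.7% → the guest checkout
Display: the guest checkout 38/117 = 32.5%, Flow B 54/248 = 21.8% → the guest checkout
Overall: the guest checkout 56/145 = 38.6%, Flow B 78/291 = 26.8% → the guest checkout
The guest checkout wins overall and in every traffic group — no reversal.

No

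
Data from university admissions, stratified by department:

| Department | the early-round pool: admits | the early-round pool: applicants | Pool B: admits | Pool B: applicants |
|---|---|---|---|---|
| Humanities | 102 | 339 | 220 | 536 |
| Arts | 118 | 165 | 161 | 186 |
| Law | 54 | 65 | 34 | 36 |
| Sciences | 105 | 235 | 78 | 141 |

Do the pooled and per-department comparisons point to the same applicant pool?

Yes

Humanities: the early-round pool 102/339 = 30.1%, Pool B 220/536 = 41.0% → Pool B
Arts: the early-round pool 118/165 = 71.5%, Pool B 161/186 = 86.6% → Pool B
Law: the early-round pool 54/65 = 83.1%, Pool B 34/36 = 94.4% → Pool B
Sciences: the early-round pool 105/235 = 44.7%, Pool B 78/141 = 55.3% → Pool B
Overall: the early-round pool 379/804 = 47.1%, Pool B 493/899 = 54.8% → Pool B
Pool B wins overall and in every department group — no reversal.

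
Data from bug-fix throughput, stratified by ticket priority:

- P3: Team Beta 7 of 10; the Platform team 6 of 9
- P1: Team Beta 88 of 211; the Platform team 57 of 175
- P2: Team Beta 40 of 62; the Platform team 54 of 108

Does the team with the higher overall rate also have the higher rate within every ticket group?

Yes

P3: Team Beta 7/10 = 70.0%, the Platform team 6/9 = 66.7% → Team Beta
P1: Team Beta 88/211 = 41.7%, the Platform team 57/175 = 32.6% → Team Beta
P2: Team Beta 40/62 = 64.5%, the Platform team 54/108 = 50.0% → Team Beta
Overall: Team Beta 135/283 = 47.7%, the Platform team 117/292 = 40.1% → Team Beta
Team Beta wins overall and in every ticket group — no reversal.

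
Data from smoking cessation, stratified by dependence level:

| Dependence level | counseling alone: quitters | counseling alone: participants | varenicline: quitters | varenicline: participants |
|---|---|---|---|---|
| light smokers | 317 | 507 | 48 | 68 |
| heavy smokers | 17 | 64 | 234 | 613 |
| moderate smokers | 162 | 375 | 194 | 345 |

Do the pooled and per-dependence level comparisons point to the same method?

Light smokers: counseling alone 317/507 = 62.5%, varenicline 48/68 = 70.6% → varenicline
Heavy smokers: counseling alone 17/64 = 26.6%, varenicline 234/613 = 38.2% → varenicline
Moderate smokers: counseling alone 162/375 = 43.2%, varenicline 194/345 = 56.2% → varenicline
Overall: counseling alone 496/946 = 52.4%, varenicline 476/1026 = 46.4% → counseling alone
Varenicline wins each dependence group but counseling alone wins overall — the comparison reverses. Varenicline's participants skew toward heavy smokers, which has a lower base rate.

No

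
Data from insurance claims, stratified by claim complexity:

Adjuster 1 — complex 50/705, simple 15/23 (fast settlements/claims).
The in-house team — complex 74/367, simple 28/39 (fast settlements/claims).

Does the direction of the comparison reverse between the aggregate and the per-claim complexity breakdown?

No

Complex: Adjuster 1 50/705 = 7.1%, the in-house team 74/367 = 20.2% → the in-house team
Simple: Adjuster 1 15/23 = 65.2%, the in-house team 28/39 = 71.8% → the in-house team
Overall: Adjuster 1 65/728 = 8.9%, the in-house team 102/406 = 25.1% → the in-house team
The in-house team wins overall and in every claim group — no reversal.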